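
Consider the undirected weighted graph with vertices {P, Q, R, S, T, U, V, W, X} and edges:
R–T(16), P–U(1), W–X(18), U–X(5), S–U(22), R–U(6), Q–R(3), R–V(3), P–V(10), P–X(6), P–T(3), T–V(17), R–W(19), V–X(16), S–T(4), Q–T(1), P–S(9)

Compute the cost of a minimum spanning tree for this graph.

Grow the tree from S using Prim:
Step 1: cheapest edge leaving the tree is S–T (4); add T.
Step 2: cheapest edge leaving the tree is Q–T (1); add Q.
Step 3: cheapest edge leaving the tree is P–T (3); add P.
Step 4: cheapest edge leaving the tree is P–U (1); add U.
Step 5: cheapest edge leaving the tree is Q–R (3); add R.
Step 6: cheapest edge leaving the tree is R–V (3); add V.
Step 7: cheapest edge leaving the tree is U–X (5); add X.
Step 8: cheapest edge leaving the tree is W–X (18); add W.
MST edges: S–T, Q–T, P–T, P–U, Q–R, R–V, U–X, W–X; total weight 4+1+3+1+3+3+5+18 = 38.

38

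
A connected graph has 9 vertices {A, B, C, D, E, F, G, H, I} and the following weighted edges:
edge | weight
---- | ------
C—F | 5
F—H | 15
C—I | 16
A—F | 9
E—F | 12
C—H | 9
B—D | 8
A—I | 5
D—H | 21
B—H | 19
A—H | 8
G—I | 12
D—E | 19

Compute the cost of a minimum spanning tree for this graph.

Sort edges by weight, then run Kruskal:
A—I (5): add — endpoints in different components.
C—F (5): add — endpoints in different components.
A—H (8): add — endpoints in different components.
B—D (8): add — endpoints in different components.
A—F (9): add — endpoints in different components.
C—H (9): skip — C and H already connected.
E—F (12): add — endpoints in different components.
G—I (12): add — endpoints in different components.
F—H (15): skip — F and H already connected.
C—I (16): skip — C and I already connected.
B—H (19): add — endpoints in different components.
MST edges: A—I, C—F, A—H, B—D, A—F, E—F, G—I, B—H; total weight 5+5+8+8+9+12+12+19 = 78.

78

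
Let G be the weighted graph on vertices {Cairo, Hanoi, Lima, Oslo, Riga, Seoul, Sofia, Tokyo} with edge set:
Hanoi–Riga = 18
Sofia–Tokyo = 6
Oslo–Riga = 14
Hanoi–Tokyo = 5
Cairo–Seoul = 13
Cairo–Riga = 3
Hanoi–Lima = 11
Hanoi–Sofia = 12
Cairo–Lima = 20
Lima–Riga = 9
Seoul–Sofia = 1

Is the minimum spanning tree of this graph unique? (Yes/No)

Yes

Kruskal: consider edges lightest-first.
Seoul–Sofia (1): add — endpoints in different components.
Cairo–Riga (3): add — endpoints in different components.
Hanoi–Tokyo (5): add — endpoints in different components.
Sofia–Tokyo (6): add — endpoints in different components.
Lima–Riga (9): add — endpoints in different components.
Hanoi–Lima (11): add — endpoints in different components.
Hanoi–Sofia (12): skip — Hanoi and Sofia already connected.
Cairo–Seoul (13): skip — Seoul and Cairo already connected.
Oslo–Riga (14): add — endpoints in different components.
Every non-tree edge has weight strictly greater than the heaviest edge on the tree path between its endpoints, so the MST is unique.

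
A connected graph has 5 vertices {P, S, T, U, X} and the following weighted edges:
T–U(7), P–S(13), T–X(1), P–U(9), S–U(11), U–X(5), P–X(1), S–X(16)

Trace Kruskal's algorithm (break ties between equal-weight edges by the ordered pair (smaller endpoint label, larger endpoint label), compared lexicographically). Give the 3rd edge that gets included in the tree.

Sort edges by weight, then run Kruskal:
P–X (1): add. Components now {S} {P,X} {T} {U}
T–X (1): add. Components now {S} {P,T,X} {U}
U–X (5): add. Components now {S} {P,T,U,X}
T–U (7): skip — T and U already connected.
P–U (9): skip — P and U already connected.
S–U (11): add. Components now {P,S,T,U,X}
The 3rd edge added is U–X.

U-X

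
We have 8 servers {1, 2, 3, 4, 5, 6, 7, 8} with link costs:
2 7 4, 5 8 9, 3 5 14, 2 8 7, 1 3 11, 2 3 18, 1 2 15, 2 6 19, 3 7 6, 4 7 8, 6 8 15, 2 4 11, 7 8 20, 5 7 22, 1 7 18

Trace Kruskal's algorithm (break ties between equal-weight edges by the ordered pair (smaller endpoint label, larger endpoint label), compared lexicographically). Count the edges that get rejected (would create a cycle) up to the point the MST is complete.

Kruskal: consider edges lightest-first.
2 7 (4): add — endpoints in different components.
3 7 (6): add — endpoints in different components.
2 8 (7): add — endpoints in different components.
4 7 (8): add — endpoints in different components.
5 8 (9): add — endpoints in different components.
1 3 (11): add — endpoints in different components.
2 4 (11): skip — 2 and 4 already connected.
3 5 (14): skip — 3 and 5 already connected.
1 2 (15): skip — 1 and 2 already connected.
6 8 (15): add — endpoints in different components.
Edges rejected before the tree was complete: 3.

3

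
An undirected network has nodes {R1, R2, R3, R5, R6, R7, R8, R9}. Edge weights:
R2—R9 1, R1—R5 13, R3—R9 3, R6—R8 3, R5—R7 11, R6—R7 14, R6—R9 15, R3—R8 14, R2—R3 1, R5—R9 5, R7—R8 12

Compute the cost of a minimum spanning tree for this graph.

Kruskal's algorithm — process edges by increasing weight (ties by edge label):
R2—R3 (1): add — endpoints in different components.
R2—R9 (1): add — endpoints in different components.
R3—R9 (3): skip — R9 and R3 already connected.
R6—R8 (3): add — endpoints in different components.
R5—R9 (5): add — endpoints in different components.
R5—R7 (11): add — endpoints in different components.
R7—R8 (12): add — endpoints in different components.
R1—R5 (13): add — endpoints in different components.
MST edges: R2—R3, R2—R9, R6—R8, R5—R9, R5—R7, R7—R8, R1—R5; total weight 1+1+3+5+11+12+13 = 46.

46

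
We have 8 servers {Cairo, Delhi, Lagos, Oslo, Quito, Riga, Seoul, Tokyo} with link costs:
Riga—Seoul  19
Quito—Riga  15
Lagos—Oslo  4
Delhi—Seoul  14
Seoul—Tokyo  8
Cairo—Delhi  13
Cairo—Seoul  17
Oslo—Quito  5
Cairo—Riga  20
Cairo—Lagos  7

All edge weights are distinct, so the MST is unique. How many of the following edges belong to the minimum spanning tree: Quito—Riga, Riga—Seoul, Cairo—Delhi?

2

Sort edges by weight, then run Kruskal:
Lagos—Oslo (4): add — endpoints in different components.
Oslo—Quito (5): add — endpoints in different components.
Cairo—Lagos (7): add — endpoints in different components.
Seoul—Tokyo (8): add — endpoints in different components.
Cairo—Delhi (13): add — endpoints in different components.
Delhi—Seoul (14): add — endpoints in different components.
Quito—Riga (15): add — endpoints in different components.
MST edge set: {Lagos—Oslo, Oslo—Quito, Cairo—Lagos, Seoul—Tokyo, Cairo—Delhi, Delhi—Seoul, Quito—Riga}.
Of the listed edges, {Quito—Riga, Cairo—Delhi} are in the MST → 2.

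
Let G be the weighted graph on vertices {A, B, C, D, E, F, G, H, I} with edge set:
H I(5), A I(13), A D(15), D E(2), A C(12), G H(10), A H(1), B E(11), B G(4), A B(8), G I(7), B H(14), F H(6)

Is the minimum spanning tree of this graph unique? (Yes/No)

Yes

Sort edges by weight, then run Kruskal:
A H (1): add — endpoints in different components.
D E (2): add — endpoints in different components.
B G (4): add — endpoints in different components.
H I (5): add — endpoints in different components.
F H (6): add — endpoints in different components.
G I (7): add — endpoints in different components.
A B (8): skip — A and B already connected.
G H (10): skip — G and H already connected.
B E (11): add — endpoints in different components.
A C (12): add — endpoints in different components.
Every non-tree edge has weight strictly greater than the heaviest edge on the tree path between its endpoints, so the MST is unique.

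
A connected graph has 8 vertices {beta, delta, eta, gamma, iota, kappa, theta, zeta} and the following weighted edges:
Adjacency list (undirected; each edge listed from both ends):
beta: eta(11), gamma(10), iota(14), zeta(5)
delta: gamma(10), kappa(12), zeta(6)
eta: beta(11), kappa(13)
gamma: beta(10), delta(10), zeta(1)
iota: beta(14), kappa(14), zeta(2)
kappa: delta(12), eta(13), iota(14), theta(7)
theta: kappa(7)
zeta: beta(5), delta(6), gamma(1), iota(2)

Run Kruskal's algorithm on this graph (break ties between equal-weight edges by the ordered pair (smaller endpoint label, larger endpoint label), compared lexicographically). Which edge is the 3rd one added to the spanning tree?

beta-zeta

Kruskal's algorithm — process edges by increasing weight (ties by edge label):
gamma zeta (1): add — endpoints in different components.
iota zeta (2): add — endpoints in different components.
beta zeta (5): add — endpoints in different components.
delta zeta (6): add — endpoints in different components.
kappa theta (7): add — endpoints in different components.
beta gamma (10): skip — gamma and beta already connected.
delta gamma (10): skip — gamma and delta already connected.
beta eta (11): add — endpoints in different components.
delta kappa (12): add — endpoints in different components.
The 3rd edge added is beta zeta.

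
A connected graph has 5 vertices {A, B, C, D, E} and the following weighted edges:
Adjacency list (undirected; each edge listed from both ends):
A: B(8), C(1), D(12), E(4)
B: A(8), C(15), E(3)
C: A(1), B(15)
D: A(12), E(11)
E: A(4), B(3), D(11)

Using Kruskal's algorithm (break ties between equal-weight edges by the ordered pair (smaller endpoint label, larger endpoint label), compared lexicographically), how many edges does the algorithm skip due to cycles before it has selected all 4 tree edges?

1

Kruskal's algorithm — process edges by increasing weight (ties by edge label):
A–C (1): add — endpoints in different components.
B–E (3): add — endpoints in different components.
A–E (4): add — endpoints in different components.
A–B (8): skip — A and B already connected.
D–E (11): add — endpoints in different components.
Edges rejected before the tree was complete: 1.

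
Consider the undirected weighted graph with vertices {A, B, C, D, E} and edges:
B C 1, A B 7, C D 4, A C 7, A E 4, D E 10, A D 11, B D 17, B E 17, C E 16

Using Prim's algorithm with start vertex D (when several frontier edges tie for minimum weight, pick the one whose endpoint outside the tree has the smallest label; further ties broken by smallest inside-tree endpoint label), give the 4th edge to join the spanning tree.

Prim's algorithm from D:
Step 1: frontier [C D 4, D E 10, A D 11, B D 17] → take C D (4); add C.
Step 2: frontier [B C 1, A C 7, C E 16, D E 10, A D 11, B D 17] → take B C (1); add B.
Step 3: frontier [A B 7, B E 17, A C 7, C E 16, D E 10, A D 11] → take A B (7); add A.
Step 4: frontier [A E 4, B E 17, C E 16, D E 10] → take A E (4); add E.
The 4th edge added is A E.

A-E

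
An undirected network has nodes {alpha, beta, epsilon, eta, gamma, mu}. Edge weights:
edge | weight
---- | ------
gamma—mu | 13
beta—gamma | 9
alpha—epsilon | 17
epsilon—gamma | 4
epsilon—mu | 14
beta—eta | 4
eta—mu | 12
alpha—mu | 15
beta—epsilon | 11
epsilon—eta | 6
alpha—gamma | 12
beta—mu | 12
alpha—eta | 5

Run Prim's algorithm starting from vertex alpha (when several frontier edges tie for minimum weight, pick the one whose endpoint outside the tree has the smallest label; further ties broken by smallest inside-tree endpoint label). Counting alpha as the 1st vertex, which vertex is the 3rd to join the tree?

beta

Grow the tree from alpha using Prim:
Step 1: frontier [alpha—eta 5, alpha—gamma 12, alpha—mu 15, alpha—epsilon 17] → take alpha—eta (5); add eta.
Step 2: frontier [alpha—gamma 12, alpha—mu 15, alpha—epsilon 17, beta—eta 4, epsilon—eta 6, eta—mu 12] → take beta—eta (4); add beta.
Step 3: frontier [alpha—gamma 12, alpha—mu 15, alpha—epsilon 17, beta—gamma 9, beta—epsilon 11, beta—mu 12, epsilon—eta 6, eta—mu 12] → take epsilon—eta (6); add epsilon.
Step 4: frontier [alpha—gamma 12, alpha—mu 15, beta—gamma 9, beta—mu 12, epsilon—gamma 4, epsilon—mu 14, eta—mu 12] → take epsilon—gamma (4); add gamma.
Step 5: frontier [alpha—mu 15, beta—mu 12, epsilon—mu 14, eta—mu 12, gamma—mu 13] → take beta—mu (12); add mu.
Vertex order: alpha, eta, beta, epsilon, gamma, mu. The 3rd vertex is beta.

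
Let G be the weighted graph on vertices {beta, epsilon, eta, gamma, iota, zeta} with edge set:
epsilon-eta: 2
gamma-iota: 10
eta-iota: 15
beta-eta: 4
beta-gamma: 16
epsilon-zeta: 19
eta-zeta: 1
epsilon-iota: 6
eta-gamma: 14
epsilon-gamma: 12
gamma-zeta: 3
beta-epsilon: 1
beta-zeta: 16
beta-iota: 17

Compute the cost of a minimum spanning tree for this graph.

13

Kruskal: consider edges lightest-first.
beta-epsilon (1): add — endpoints in different components.
eta-zeta (1): add — endpoints in different components.
epsilon-eta (2): add — endpoints in different components.
gamma-zeta (3): add — endpoints in different components.
beta-eta (4): skip — eta and beta already connected.
epsilon-iota (6): add — endpoints in different components.
MST edges: beta-epsilon, eta-zeta, epsilon-eta, gamma-zeta, epsilon-iota; total weight 1+1+2+3+6 = 13.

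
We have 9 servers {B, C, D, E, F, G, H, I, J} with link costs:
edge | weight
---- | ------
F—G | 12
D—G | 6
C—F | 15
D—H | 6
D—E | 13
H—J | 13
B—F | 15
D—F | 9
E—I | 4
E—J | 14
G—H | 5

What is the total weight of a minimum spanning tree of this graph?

80

Prim, starting at C.
Step 1: frontier [C—F 15] → take C—F (15); add F.
Step 2: frontier [D—F 9, F—G 12, B—F 15] → take D—F (9); add D.
Step 3: frontier [D—G 6, D—H 6, D—E 13, F—G 12, B—F 15] → take D—G (6); add G.
Step 4: frontier [D—H 6, D—E 13, B—F 15, G—H 5] → take G—H (5); add H.
Step 5: frontier [D—E 13, B—F 15, H—J 13] → take D—E (13); add E.
Step 6: frontier [E—I 4, E—J 14, B—F 15, H—J 13] → take E—I (4); add I.
Step 7: frontier [E—J 14, B—F 15, H—J 13] → take H—J (13); add J.
Step 8: frontier [B—F 15] → take B—F (15); add B.
MST edges: C—F, D—F, D—G, G—H, D—E, E—I, H—J, B—F; total weight 15+9+6+5+13+4+13+15 = 80.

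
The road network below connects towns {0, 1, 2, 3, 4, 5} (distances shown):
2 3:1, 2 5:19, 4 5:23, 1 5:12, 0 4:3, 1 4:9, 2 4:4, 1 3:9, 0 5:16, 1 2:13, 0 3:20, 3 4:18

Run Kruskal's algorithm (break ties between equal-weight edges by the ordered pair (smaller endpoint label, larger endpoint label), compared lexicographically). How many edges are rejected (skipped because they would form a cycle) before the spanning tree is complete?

1

Kruskal: consider edges lightest-first.
2 3 (1): add — endpoints in different components.
0 4 (3): add — endpoints in different components.
2 4 (4): add — endpoints in different components.
1 3 (9): add — endpoints in different components.
1 4 (9): skip — 1 and 4 already connected.
1 5 (12): add — endpoints in different components.
Edges rejected before the tree was complete: 1.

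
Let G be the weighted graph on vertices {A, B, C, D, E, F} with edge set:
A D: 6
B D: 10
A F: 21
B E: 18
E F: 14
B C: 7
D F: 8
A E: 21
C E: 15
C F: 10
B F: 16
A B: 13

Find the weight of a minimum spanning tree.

Kruskal: consider edges lightest-first.
A D (6): add — endpoints in different components.
B C (7): add — endpoints in different components.
D F (8): add — endpoints in different components.
B D (10): add — endpoints in different components.
C F (10): skip — C and F already connected.
A B (13): skip — A and B already connected.
E F (14): add — endpoints in different components.
MST edges: A D, B C, D F, B D, E F; total weight 6+7+8+10+14 = 45.

45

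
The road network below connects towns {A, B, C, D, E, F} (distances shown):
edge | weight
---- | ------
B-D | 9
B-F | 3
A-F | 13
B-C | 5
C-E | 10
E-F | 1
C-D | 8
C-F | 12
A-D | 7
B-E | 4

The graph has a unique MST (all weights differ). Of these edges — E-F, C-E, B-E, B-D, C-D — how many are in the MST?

Kruskal: consider edges lightest-first.
E-F (1): add. Components now {A} {B} {C} {D} {E,F}
B-F (3): add. Components now {A} {B,E,F} {C} {D}
B-E (4): skip — B and E already connected.
B-C (5): add. Components now {A} {B,C,E,F} {D}
A-D (7): add. Components now {A,D} {B,C,E,F}
C-D (8): add. Components now {A,B,C,D,E,F}
MST edge set: {E-F, B-F, B-C, A-D, C-D}.
Of the listed edges, {E-F, C-D} are in the MST → 2.

2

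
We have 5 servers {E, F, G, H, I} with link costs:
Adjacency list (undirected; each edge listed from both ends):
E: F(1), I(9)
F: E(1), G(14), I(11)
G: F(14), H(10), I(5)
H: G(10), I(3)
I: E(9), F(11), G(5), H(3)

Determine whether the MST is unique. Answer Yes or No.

Yes

Sort edges by weight, then run Kruskal:
E–F (1): add. Components now {E,F} {G} {H} {I}
H–I (3): add. Components now {E,F} {G} {H,I}
G–I (5): add. Components now {E,F} {G,H,I}
E–I (9): add. Components now {E,F,G,H,I}
Every non-tree edge has weight strictly greater than the heaviest edge on the tree path between its endpoints, so the MST is unique.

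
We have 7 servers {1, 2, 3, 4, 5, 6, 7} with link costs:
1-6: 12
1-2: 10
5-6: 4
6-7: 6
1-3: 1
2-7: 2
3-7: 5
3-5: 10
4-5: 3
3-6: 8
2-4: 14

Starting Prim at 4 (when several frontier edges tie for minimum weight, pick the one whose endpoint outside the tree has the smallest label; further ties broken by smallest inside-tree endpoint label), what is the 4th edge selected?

2-7

Prim's algorithm from 4:
Step 1: cheapest edge leaving the tree is 4-5 (3); add 5.
Step 2: cheapest edge leaving the tree is 5-6 (4); add 6.
Step 3: cheapest edge leaving the tree is 6-7 (6); add 7.
Step 4: cheapest edge leaving the tree is 2-7 (2); add 2.
Step 5: cheapest edge leaving the tree is 3-7 (5); add 3.
Step 6: cheapest edge leaving the tree is 1-3 (1); add 1.
The 4th edge added is 2-7.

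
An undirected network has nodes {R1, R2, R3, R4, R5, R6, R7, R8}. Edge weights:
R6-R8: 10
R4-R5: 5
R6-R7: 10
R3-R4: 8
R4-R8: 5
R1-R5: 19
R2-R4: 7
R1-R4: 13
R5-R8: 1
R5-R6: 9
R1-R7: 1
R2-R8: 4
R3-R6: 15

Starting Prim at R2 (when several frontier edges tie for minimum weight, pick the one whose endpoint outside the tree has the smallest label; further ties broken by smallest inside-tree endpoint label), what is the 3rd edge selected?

Prim's algorithm from R2:
Step 1: cheapest edge leaving the tree is R2-R8 (4); add R8.
Step 2: cheapest edge leaving the tree is R5-R8 (1); add R5.
Step 3: cheapest edge leaving the tree is R4-R5 (5); add R4.
Step 4: cheapest edge leaving the tree is R3-R4 (8); add R3.
Step 5: cheapest edge leaving the tree is R5-R6 (9); add R6.
Step 6: cheapest edge leaving the tree is R6-R7 (10); add R7.
Step 7: cheapest edge leaving the tree is R1-R7 (1); add R1.
The 3rd edge added is R4-R5.

R4-R5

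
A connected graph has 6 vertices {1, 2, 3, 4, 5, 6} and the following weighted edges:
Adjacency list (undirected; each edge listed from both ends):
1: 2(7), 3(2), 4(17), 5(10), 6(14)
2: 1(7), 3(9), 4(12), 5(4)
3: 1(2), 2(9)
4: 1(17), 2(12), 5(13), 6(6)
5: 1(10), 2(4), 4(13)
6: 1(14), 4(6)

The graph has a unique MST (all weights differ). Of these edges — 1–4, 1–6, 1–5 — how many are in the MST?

0

Sort edges by weight, then run Kruskal:
1–3 (2): add. Components now {1,3} {2} {4} {5} {6}
2–5 (4): add. Components now {1,3} {2,5} {4} {6}
4–6 (6): add. Components now {1,3} {2,5} {4,6}
1–2 (7): add. Components now {1,2,3,5} {4,6}
2–3 (9): skip — 2 and 3 already connected.
1–5 (10): skip — 1 and 5 already connected.
2–4 (12): add. Components now {1,2,3,4,5,6}
MST edge set: {1–3, 2–5, 4–6, 1–2, 2–4}.
Of the listed edges, {} are in the MST → 0.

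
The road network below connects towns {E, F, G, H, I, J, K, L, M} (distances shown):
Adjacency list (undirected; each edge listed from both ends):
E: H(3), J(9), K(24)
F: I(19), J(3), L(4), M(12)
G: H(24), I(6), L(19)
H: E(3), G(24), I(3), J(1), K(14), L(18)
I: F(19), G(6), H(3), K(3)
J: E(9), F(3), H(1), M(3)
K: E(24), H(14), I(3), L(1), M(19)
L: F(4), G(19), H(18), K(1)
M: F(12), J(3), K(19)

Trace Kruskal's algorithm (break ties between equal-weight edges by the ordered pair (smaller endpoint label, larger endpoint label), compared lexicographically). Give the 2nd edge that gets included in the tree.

Sort edges by weight, then run Kruskal:
H—J (1): add — endpoints in different components.
K—L (1): add — endpoints in different components.
E—H (3): add — endpoints in different components.
F—J (3): add — endpoints in different components.
H—I (3): add — endpoints in different components.
I—K (3): add — endpoints in different components.
J—M (3): add — endpoints in different components.
F—L (4): skip — F and L already connected.
G—I (6): add — endpoints in different components.
The 2nd edge added is K—L.

K-L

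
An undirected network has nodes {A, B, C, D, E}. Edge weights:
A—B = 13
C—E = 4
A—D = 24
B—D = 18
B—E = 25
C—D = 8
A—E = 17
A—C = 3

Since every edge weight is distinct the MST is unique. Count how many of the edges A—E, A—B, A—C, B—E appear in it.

2

Kruskal: consider edges lightest-first.
A—C (3): add — endpoints in different components.
C—E (4): add — endpoints in different components.
C—D (8): add — endpoints in different components.
A—B (13): add — endpoints in different components.
MST edge set: {A—C, C—E, C—D, A—B}.
Of the listed edges, {A—B, A—C} are in the MST → 2.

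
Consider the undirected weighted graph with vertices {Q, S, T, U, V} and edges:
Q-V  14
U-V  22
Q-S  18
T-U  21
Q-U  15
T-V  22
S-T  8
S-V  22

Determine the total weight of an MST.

Grow the tree from U using Prim:
Step 1: cheapest edge leaving the tree is Q-U (15); add Q.
Step 2: cheapest edge leaving the tree is Q-V (14); add V.
Step 3: cheapest edge leaving the tree is Q-S (18); add S.
Step 4: cheapest edge leaving the tree is S-T (8); add T.
MST edges: Q-U, Q-V, Q-S, S-T; total weight 15+14+18+8 = 55.

55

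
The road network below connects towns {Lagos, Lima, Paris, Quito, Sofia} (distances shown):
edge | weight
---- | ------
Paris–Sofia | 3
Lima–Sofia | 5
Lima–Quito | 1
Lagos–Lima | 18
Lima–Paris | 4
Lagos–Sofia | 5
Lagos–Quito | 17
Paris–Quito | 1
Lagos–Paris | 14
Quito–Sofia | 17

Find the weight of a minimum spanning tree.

Grow the tree from Lima using Prim:
Step 1: frontier [Lima–Quito 1, Lima–Paris 4, Lima–Sofia 5, Lagos–Lima 18] → take Lima–Quito (1); add Quito.
Step 2: frontier [Lima–Paris 4, Lima–Sofia 5, Lagos–Lima 18, Paris–Quito 1, Lagos–Quito 17, Quito–Sofia 17] → take Paris–Quito (1); add Paris.
Step 3: frontier [Lima–Sofia 5, Lagos–Lima 18, Paris–Sofia 3, Lagos–Paris 14, Lagos–Quito 17, Quito–Sofia 17] → take Paris–Sofia (3); add Sofia.
Step 4: frontier [Lagos–Lima 18, Lagos–Paris 14, Lagos–Quito 17, Lagos–Sofia 5] → take Lagos–Sofia (5); add Lagos.
MST edges: Lima–Quito, Paris–Quito, Paris–Sofia, Lagos–Sofia; total weight 1+1+3+5 = 10.

10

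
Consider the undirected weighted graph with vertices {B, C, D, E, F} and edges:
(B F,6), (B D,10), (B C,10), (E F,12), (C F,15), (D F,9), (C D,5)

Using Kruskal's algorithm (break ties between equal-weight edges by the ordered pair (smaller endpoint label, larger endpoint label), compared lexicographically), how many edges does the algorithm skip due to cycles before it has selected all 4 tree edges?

Kruskal: consider edges lightest-first.
C D (5): add. Components now {B} {C,D} {E} {F}
B F (6): add. Components now {B,F} {C,D} {E}
D F (9): add. Components now {B,C,D,F} {E}
B C (10): skip — B and C already connected.
B D (10): skip — B and D already connected.
E F (12): add. Components now {B,C,D,E,F}
Edges rejected before the tree was complete: 2.

2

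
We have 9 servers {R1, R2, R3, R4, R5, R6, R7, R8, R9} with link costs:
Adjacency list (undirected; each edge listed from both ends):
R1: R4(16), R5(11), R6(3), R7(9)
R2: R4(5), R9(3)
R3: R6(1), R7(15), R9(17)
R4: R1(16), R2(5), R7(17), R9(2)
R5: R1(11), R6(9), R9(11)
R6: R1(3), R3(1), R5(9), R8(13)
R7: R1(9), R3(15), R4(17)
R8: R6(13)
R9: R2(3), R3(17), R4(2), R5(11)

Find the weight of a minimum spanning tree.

Sort edges by weight, then run Kruskal:
R3—R6 (1): add — endpoints in different components.
R4—R9 (2): add — endpoints in different components.
R1—R6 (3): add — endpoints in different components.
R2—R9 (3): add — endpoints in different components.
R2—R4 (5): skip — R2 and R4 already connected.
R1—R7 (9): add — endpoints in different components.
R5—R6 (9): add — endpoints in different components.
R1—R5 (11): skip — R5 and R1 already connected.
R5—R9 (11): add — endpoints in different components.
R6—R8 (13): add — endpoints in different components.
MST edges: R3—R6, R4—R9, R1—R6, R2—R9, R1—R7, R5—R6, R5—R9, R6—R8; total weight 1+2+3+3+9+9+11+13 = 51.

51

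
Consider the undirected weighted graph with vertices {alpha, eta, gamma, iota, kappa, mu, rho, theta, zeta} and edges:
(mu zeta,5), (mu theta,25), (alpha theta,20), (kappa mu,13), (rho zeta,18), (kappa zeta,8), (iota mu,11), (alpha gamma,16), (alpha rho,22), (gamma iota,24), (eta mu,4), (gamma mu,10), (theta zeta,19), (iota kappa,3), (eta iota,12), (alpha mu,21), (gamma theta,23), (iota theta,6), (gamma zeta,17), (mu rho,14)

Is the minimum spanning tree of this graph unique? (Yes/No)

Kruskal: consider edges lightest-first.
iota kappa (3): add — endpoints in different components.
eta mu (4): add — endpoints in different components.
mu zeta (5): add — endpoints in different components.
iota theta (6): add — endpoints in different components.
kappa zeta (8): add — endpoints in different components.
gamma mu (10): add — endpoints in different components.
iota mu (11): skip — mu and iota already connected.
eta iota (12): skip — iota and eta already connected.
kappa mu (13): skip — mu and kappa already connected.
mu rho (14): add — endpoints in different components.
alpha gamma (16): add — endpoints in different components.
Every non-tree edge has weight strictly greater than the heaviest edge on the tree path between its endpoints, so the MST is unique.

Yes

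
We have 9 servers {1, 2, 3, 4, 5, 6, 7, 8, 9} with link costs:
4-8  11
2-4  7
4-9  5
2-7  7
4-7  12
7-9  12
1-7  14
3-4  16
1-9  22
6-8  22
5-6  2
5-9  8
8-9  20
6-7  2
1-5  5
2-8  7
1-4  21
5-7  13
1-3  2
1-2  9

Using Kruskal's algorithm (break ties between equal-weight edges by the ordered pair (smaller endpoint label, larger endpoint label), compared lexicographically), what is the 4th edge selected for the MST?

1-5

Kruskal's algorithm — process edges by increasing weight (ties by edge label):
1-3 (2): add — endpoints in different components.
5-6 (2): add — endpoints in different components.
6-7 (2): add — endpoints in different components.
1-5 (5): add — endpoints in different components.
4-9 (5): add — endpoints in different components.
2-4 (7): add — endpoints in different components.
2-7 (7): add — endpoints in different components.
2-8 (7): add — endpoints in different components.
The 4th edge added is 1-5.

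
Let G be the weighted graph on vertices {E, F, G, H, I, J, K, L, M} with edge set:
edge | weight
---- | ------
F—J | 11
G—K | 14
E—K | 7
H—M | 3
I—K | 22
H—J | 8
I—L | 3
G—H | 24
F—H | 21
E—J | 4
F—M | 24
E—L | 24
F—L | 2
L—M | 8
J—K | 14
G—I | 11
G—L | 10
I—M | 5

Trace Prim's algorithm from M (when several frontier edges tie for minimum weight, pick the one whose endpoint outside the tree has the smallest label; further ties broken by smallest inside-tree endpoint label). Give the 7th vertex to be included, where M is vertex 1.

E

Grow the tree from M using Prim:
Step 1: cheapest edge leaving the tree is H—M (3); add H.
Step 2: cheapest edge leaving the tree is I—M (5); add I.
Step 3: cheapest edge leaving the tree is I—L (3); add L.
Step 4: cheapest edge leaving the tree is F—L (2); add F.
Step 5: cheapest edge leaving the tree is H—J (8); add J.
Step 6: cheapest edge leaving the tree is E—J (4); add E.
Step 7: cheapest edge leaving the tree is E—K (7); add K.
Step 8: cheapest edge leaving the tree is G—L (10); add G.
Vertex order: M, H, I, L, F, J, E, K, G. The 7th vertex is E.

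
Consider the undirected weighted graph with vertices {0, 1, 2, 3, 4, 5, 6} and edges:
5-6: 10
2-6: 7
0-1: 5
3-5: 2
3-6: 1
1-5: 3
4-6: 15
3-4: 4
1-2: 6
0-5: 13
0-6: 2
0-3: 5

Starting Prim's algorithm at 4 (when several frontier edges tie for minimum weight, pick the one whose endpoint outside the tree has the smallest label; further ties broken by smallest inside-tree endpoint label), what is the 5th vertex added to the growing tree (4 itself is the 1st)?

Grow the tree from 4 using Prim:
Step 1: cheapest edge leaving the tree is 3-4 (4); add 3.
Step 2: cheapest edge leaving the tree is 3-6 (1); add 6.
Step 3: cheapest edge leaving the tree is 0-6 (2); add 0.
Step 4: cheapest edge leaving the tree is 3-5 (2); add 5.
Step 5: cheapest edge leaving the tree is 1-5 (3); add 1.
Step 6: cheapest edge leaving the tree is 1-2 (6); add 2.
Vertex order: 4, 3, 6, 0, 5, 1, 2. The 5th vertex is 5.

5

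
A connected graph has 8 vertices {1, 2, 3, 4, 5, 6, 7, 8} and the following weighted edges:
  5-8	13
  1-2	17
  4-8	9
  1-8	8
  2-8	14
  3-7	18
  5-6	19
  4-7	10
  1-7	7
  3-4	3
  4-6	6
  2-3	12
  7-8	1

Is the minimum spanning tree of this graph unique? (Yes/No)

Yes

Kruskal: consider edges lightest-first.
7-8 (1): add — endpoints in different components.
3-4 (3): add — endpoints in different components.
4-6 (6): add — endpoints in different components.
1-7 (7): add — endpoints in different components.
1-8 (8): skip — 1 and 8 already connected.
4-8 (9): add — endpoints in different components.
4-7 (10): skip — 4 and 7 already connected.
2-3 (12): add — endpoints in different components.
5-8 (13): add — endpoints in different components.
Every non-tree edge has weight strictly greater than the heaviest edge on the tree path between its endpoints, so the MST is unique.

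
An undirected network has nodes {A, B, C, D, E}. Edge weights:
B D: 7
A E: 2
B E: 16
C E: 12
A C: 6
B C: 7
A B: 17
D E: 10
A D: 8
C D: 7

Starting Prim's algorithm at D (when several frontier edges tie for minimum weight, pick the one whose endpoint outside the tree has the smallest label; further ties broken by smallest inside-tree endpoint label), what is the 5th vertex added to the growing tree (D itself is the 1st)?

Grow the tree from D using Prim:
Step 1: frontier [B D 7, C D 7, A D 8, D E 10] → take B D (7); add B.
Step 2: frontier [B C 7, B E 16, A B 17, C D 7, A D 8, D E 10] → take B C (7); add C.
Step 3: frontier [B E 16, A B 17, A C 6, C E 12, A D 8, D E 10] → take A C (6); add A.
Step 4: frontier [A E 2, B E 16, C E 12, D E 10] → take A E (2); add E.
Vertex order: D, B, C, A, E. The 5th vertex is E.

E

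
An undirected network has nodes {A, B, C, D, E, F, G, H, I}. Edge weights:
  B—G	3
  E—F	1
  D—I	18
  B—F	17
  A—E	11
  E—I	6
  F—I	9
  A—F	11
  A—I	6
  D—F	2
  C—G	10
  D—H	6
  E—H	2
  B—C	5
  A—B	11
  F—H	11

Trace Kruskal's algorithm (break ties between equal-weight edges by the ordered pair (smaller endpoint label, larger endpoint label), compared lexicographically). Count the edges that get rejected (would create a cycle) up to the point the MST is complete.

Kruskal's algorithm — process edges by increasing weight (ties by edge label):
E—F (1): add — endpoints in different components.
D—F (2): add — endpoints in different components.
E—H (2): add — endpoints in different components.
B—G (3): add — endpoints in different components.
B—C (5): add — endpoints in different components.
A—I (6): add — endpoints in different components.
D—H (6): skip — D and H already connected.
E—I (6): add — endpoints in different components.
F—I (9): skip — F and I already connected.
C—G (10): skip — C and G already connected.
A—B (11): add — endpoints in different components.
Edges rejected before the tree was complete: 3.

3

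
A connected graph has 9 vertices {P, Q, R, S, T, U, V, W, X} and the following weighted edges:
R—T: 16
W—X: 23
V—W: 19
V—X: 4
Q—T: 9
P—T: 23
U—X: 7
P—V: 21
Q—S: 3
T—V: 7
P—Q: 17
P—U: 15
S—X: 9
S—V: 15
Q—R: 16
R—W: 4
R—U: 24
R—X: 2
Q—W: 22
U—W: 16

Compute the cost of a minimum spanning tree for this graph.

Grow the tree from P using Prim:
Step 1: cheapest edge leaving the tree is P—U (15); add U.
Step 2: cheapest edge leaving the tree is U—X (7); add X.
Step 3: cheapest edge leaving the tree is R—X (2); add R.
Step 4: cheapest edge leaving the tree is V—X (4); add V.
Step 5: cheapest edge leaving the tree is R—W (4); add W.
Step 6: cheapest edge leaving the tree is T—V (7); add T.
Step 7: cheapest edge leaving the tree is Q—T (9); add Q.
Step 8: cheapest edge leaving the tree is Q—S (3); add S.
MST edges: P—U, U—X, R—X, V—X, R—W, T—V, Q—T, Q—S; total weight 15+7+2+4+4+7+9+3 = 51.

51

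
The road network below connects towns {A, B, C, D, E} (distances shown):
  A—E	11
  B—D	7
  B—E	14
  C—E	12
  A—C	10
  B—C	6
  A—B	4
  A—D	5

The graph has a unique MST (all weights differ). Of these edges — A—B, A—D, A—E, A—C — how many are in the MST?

3

Kruskal's algorithm — process edges by increasing weight (ties by edge label):
A—B (4): add. Components now {A,B} {C} {D} {E}
A—D (5): add. Components now {A,B,D} {C} {E}
B—C (6): add. Components now {A,B,C,D} {E}
B—D (7): skip — B and D already connected.
A—C (10): skip — A and C already connected.
A—E (11): add. Components now {A,B,C,D,E}
MST edge set: {A—B, A—D, B—C, A—E}.
Of the listed edges, {A—B, A—D, A—E} are in the MST → 3.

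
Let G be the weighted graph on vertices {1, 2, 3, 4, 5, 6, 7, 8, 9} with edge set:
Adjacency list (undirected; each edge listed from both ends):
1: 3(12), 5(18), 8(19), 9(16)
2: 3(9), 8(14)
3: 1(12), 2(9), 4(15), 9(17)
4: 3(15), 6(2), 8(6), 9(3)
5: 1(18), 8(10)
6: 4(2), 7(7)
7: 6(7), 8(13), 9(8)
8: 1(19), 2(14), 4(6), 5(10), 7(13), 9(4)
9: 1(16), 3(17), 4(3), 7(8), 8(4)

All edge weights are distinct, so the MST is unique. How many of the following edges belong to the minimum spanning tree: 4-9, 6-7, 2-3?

3

Kruskal: consider edges lightest-first.
4-6 (2): add — endpoints in different components.
4-9 (3): add — endpoints in different components.
8-9 (4): add — endpoints in different components.
4-8 (6): skip — 4 and 8 already connected.
6-7 (7): add — endpoints in different components.
7-9 (8): skip — 7 and 9 already connected.
2-3 (9): add — endpoints in different components.
5-8 (10): add — endpoints in different components.
1-3 (12): add — endpoints in different components.
7-8 (13): skip — 7 and 8 already connected.
2-8 (14): add — endpoints in different components.
MST edge set: {4-6, 4-9, 8-9, 6-7, 2-3, 5-8, 1-3, 2-8}.
Of the listed edges, {4-9, 6-7, 2-3} are in the MST → 3.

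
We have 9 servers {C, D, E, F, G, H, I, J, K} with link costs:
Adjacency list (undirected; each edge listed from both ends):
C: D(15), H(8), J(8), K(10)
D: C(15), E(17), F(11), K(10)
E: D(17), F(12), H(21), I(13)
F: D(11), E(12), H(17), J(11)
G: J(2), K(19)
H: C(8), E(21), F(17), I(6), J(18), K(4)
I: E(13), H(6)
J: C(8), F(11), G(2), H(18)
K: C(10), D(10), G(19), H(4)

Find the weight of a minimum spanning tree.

Prim's algorithm from H:
Step 1: cheapest edge leaving the tree is H K (4); add K.
Step 2: cheapest edge leaving the tree is H I (6); add I.
Step 3: cheapest edge leaving the tree is C H (8); add C.
Step 4: cheapest edge leaving the tree is C J (8); add J.
Step 5: cheapest edge leaving the tree is G J (2); add G.
Step 6: cheapest edge leaving the tree is D K (10); add D.
Step 7: cheapest edge leaving the tree is D F (11); add F.
Step 8: cheapest edge leaving the tree is E F (12); add E.
MST edges: H K, H I, C H, C J, G J, D K, D F, E F; total weight 4+6+8+8+2+10+11+12 = 61.

61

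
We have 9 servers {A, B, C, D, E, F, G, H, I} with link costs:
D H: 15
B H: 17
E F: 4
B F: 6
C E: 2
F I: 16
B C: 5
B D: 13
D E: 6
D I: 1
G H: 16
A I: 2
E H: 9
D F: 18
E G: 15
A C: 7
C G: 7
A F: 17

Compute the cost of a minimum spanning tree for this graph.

Prim, starting at E.
Step 1: cheapest edge leaving the tree is C E (2); add C.
Step 2: cheapest edge leaving the tree is E F (4); add F.
Step 3: cheapest edge leaving the tree is B C (5); add B.
Step 4: cheapest edge leaving the tree is D E (6); add D.
Step 5: cheapest edge leaving the tree is D I (1); add I.
Step 6: cheapest edge leaving the tree is A I (2); add A.
Step 7: cheapest edge leaving the tree is C G (7); add G.
Step 8: cheapest edge leaving the tree is E H (9); add H.
MST edges: C E, E F, B C, D E, D I, A I, C G, E H; total weight 2+4+5+6+1+2+7+9 = 36.

36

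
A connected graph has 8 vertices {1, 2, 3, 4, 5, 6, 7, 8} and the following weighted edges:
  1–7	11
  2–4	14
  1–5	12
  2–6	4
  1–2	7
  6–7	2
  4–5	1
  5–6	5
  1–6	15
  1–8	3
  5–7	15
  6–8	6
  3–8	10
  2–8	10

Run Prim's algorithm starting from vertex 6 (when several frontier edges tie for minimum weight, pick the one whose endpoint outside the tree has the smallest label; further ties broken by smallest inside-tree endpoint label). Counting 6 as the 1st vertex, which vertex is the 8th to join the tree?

Grow the tree from 6 using Prim:
Step 1: cheapest edge leaving the tree is 6–7 (2); add 7.
Step 2: cheapest edge leaving the tree is 2–6 (4); add 2.
Step 3: cheapest edge leaving the tree is 5–6 (5); add 5.
Step 4: cheapest edge leaving the tree is 4–5 (1); add 4.
Step 5: cheapest edge leaving the tree is 6–8 (6); add 8.
Step 6: cheapest edge leaving the tree is 1–8 (3); add 1.
Step 7: cheapest edge leaving the tree is 3–8 (10); add 3.
Vertex order: 6, 7, 2, 5, 4, 8, 1, 3. The 8th vertex is 3.

3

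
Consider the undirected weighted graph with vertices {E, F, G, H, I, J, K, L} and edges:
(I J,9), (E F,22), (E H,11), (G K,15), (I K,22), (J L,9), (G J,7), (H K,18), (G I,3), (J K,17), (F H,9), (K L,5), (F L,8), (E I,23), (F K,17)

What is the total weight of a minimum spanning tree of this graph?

52

Sort edges by weight, then run Kruskal:
G I (3): add — endpoints in different components.
K L (5): add — endpoints in different components.
G J (7): add — endpoints in different components.
F L (8): add — endpoints in different components.
F H (9): add — endpoints in different components.
I J (9): skip — I and J already connected.
J L (9): add — endpoints in different components.
E H (11): add — endpoints in different components.
MST edges: G I, K L, G J, F L, F H, J L, E H; total weight 3+5+7+8+9+9+11 = 52.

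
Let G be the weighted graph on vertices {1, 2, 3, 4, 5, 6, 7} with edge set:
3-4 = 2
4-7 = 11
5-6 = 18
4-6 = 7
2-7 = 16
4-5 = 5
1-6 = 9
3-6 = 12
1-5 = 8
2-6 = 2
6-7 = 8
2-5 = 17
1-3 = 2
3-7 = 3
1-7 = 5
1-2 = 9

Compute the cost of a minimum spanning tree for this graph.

21

Grow the tree from 7 using Prim:
Step 1: cheapest edge leaving the tree is 3-7 (3); add 3.
Step 2: cheapest edge leaving the tree is 1-3 (2); add 1.
Step 3: cheapest edge leaving the tree is 3-4 (2); add 4.
Step 4: cheapest edge leaving the tree is 4-5 (5); add 5.
Step 5: cheapest edge leaving the tree is 4-6 (7); add 6.
Step 6: cheapest edge leaving the tree is 2-6 (2); add 2.
MST edges: 3-7, 1-3, 3-4, 4-5, 4-6, 2-6; total weight 3+2+2+5+7+2 = 21.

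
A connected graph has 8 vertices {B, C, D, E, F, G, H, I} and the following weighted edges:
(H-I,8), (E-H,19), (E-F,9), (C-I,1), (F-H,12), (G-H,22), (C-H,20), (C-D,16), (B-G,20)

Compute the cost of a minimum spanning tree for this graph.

88

Grow the tree from B using Prim:
Step 1: frontier [B-G 20] → take B-G (20); add G.
Step 2: frontier [G-H 22] → take G-H (22); add H.
Step 3: frontier [H-I 8, F-H 12, E-H 19, C-H 20] → take H-I (8); add I.
Step 4: frontier [F-H 12, E-H 19, C-H 20, C-I 1] → take C-I (1); add C.
Step 5: frontier [C-D 16, F-H 12, E-H 19] → take F-H (12); add F.
Step 6: frontier [C-D 16, E-F 9, E-H 19] → take E-F (9); add E.
Step 7: frontier [C-D 16] → take C-D (16); add D.
MST edges: B-G, G-H, H-I, C-I, F-H, E-F, C-D; total weight 20+22+8+1+12+9+16 = 88.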